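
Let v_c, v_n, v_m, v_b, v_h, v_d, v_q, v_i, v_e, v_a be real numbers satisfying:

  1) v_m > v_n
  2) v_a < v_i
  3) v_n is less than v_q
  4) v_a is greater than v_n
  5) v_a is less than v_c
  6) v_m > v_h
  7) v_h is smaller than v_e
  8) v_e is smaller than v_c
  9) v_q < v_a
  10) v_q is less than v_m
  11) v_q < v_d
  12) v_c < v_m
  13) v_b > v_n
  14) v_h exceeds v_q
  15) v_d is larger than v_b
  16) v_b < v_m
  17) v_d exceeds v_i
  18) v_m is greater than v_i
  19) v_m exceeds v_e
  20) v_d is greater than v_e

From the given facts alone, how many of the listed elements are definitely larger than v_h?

Directly above v_h: v_e, v_m.
One step further: v_c, v_d (4 so far).
No other element is forced above v_h by the given relations, so the count is 4.

4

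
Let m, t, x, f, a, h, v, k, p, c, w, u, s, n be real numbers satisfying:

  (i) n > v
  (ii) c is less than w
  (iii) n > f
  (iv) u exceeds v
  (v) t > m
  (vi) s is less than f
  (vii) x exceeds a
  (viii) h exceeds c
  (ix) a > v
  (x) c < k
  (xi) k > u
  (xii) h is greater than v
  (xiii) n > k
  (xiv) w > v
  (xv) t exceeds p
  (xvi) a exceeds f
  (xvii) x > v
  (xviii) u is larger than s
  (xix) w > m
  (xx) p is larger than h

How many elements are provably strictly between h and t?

1

Chaining upward from h reaches: p.
Chaining downward from t reaches: c, m, v, p.
Strictly between h and t are those in both lists: p — 1 element.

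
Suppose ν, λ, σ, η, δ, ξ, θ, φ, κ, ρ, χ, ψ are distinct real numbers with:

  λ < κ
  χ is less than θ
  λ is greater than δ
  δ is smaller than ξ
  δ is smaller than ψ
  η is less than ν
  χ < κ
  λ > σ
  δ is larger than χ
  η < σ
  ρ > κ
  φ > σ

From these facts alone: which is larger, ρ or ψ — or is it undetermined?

Following every chain through ψ: below ψ we get χ, δ.
ρ is not reached, and no chain runs the other way from ρ to ψ.
So the given relations leave the order of ψ and ρ undetermined.

undetermined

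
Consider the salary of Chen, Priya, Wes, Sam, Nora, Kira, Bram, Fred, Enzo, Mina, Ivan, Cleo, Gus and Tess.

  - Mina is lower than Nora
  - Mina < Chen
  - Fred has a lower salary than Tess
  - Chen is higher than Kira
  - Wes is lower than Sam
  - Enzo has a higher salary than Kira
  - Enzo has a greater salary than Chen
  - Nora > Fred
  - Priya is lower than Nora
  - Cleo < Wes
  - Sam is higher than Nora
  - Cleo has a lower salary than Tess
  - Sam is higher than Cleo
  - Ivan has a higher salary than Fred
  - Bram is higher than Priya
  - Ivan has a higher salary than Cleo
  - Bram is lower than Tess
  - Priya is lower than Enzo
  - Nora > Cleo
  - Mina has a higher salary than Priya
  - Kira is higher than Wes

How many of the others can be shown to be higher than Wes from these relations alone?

From Wes the given relations immediately reach Kira, Sam.
From those, Chen, Enzo — 4 in total.
Nothing else is reachable above Wes; 4 in all.

4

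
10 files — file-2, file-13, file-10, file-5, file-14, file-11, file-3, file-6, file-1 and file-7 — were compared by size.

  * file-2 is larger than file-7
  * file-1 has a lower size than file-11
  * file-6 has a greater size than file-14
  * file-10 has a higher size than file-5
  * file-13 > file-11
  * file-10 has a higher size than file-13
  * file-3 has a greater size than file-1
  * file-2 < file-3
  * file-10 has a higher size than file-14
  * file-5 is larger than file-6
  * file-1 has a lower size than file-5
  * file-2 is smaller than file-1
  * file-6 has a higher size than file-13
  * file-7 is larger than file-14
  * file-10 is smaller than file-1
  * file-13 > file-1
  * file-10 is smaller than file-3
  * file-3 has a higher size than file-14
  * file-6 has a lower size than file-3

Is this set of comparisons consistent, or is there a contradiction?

We have file-10 < file-1 stated directly, yet also file-1 < file-11 < file-13 < file-6 < file-5 < file-10 by chaining the others — so file-1 < file-10. Contradiction.

inconsistent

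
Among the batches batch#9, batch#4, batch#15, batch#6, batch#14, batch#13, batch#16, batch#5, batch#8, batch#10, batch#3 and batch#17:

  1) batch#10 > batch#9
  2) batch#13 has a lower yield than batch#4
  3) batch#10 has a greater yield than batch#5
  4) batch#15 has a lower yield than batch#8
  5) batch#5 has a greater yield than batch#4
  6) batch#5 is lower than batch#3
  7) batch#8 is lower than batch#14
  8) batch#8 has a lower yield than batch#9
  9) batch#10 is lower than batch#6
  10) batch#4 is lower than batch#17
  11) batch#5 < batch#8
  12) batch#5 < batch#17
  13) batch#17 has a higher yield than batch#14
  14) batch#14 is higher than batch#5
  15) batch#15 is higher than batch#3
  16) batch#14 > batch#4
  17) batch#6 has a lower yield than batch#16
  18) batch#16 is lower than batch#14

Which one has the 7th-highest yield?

batch#8

Chaining the given pairs: batch#13 < batch#4 < batch#5 < batch#3 < batch#15 < batch#8 < batch#9 < batch#10 < batch#6 < batch#16 < batch#14 < batch#17.
The 7th largest is batch#8.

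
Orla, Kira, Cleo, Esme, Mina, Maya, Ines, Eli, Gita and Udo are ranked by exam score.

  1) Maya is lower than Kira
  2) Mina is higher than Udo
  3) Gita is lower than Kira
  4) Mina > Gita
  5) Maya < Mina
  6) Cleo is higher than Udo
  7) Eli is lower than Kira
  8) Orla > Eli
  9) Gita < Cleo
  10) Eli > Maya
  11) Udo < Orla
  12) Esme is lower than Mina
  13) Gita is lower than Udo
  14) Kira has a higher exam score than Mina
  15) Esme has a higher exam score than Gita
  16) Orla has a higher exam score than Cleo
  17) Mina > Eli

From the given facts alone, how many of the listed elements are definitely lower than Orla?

Directly below Orla: Udo, Eli, Cleo.
One step further: Gita, Maya (5 so far).
No other element is forced below Orla by the given relations, so the count is 5.

5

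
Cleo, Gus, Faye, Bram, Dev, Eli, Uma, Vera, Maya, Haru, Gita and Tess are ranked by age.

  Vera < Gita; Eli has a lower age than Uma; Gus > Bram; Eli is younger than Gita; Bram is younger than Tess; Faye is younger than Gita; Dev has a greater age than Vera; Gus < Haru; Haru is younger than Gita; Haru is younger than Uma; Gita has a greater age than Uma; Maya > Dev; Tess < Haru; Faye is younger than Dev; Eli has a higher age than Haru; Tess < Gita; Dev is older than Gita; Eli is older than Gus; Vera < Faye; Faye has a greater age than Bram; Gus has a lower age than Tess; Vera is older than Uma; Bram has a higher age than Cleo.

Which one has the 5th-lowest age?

Haru

Piecing the relations together gives one ordering: Cleo < Bram < Gus < Tess < Haru < Eli < Uma < Vera < Faye < Gita < Dev < Maya.
The 5th smallest is Haru.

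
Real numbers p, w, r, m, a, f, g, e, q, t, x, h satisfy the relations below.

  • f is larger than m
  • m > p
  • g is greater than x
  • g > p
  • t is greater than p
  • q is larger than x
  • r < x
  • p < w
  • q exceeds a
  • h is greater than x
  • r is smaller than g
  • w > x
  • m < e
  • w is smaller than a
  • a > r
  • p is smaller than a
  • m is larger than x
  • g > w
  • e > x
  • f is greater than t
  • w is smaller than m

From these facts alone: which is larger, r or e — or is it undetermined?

e

r < x and x < w give r < w.
Then w < m extends the chain to m.
Then m < e extends the chain to e.
So e is larger.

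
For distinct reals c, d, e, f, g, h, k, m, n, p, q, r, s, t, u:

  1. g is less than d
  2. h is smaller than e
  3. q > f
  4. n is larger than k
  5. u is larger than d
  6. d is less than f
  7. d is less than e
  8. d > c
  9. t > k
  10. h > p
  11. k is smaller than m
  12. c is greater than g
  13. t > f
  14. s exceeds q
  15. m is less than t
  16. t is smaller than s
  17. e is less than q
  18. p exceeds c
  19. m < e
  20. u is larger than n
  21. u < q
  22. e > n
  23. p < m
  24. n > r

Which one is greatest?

g is not greatest since g < c; c is not greatest since c < p; r is not greatest since r < n; d is not greatest since d < f; f is not greatest since f < q; k is not greatest since k < n; p is not greatest since p < h; n is not greatest since n < e; u is not greatest since u < q; m is not greatest since m < e; h is not greatest since h < e; e is not greatest since e < q; q is not greatest since q < s; t is not greatest since t < s.
Only s has nothing above it, so s is the greatest.

s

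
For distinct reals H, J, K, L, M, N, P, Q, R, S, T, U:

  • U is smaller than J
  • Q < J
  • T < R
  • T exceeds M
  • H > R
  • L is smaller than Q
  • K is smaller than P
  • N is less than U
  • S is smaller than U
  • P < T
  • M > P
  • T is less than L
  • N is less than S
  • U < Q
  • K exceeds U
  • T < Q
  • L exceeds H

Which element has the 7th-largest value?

M

The consecutive relations fix a unique order: N < S < U < K < P < M < T < R < H < L < Q < J.
Counting 7 from the largest end gives M.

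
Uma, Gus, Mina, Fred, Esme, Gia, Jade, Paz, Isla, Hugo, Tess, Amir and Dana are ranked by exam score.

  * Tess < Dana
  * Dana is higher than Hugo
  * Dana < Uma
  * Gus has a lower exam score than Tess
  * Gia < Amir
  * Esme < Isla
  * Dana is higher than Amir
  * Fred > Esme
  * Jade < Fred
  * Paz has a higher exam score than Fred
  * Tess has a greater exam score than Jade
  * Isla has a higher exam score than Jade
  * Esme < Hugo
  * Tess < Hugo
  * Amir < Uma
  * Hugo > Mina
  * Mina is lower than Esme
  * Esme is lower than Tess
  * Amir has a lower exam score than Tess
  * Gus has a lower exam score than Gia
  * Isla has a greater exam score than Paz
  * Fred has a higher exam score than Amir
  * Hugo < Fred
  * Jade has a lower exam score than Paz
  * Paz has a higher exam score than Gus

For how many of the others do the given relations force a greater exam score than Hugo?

Directly above Hugo: Dana, Fred.
One step further: Uma, Paz (4 so far).
One step further: Isla (5 so far).
Nothing else is reachable above Hugo; 5 in all.

5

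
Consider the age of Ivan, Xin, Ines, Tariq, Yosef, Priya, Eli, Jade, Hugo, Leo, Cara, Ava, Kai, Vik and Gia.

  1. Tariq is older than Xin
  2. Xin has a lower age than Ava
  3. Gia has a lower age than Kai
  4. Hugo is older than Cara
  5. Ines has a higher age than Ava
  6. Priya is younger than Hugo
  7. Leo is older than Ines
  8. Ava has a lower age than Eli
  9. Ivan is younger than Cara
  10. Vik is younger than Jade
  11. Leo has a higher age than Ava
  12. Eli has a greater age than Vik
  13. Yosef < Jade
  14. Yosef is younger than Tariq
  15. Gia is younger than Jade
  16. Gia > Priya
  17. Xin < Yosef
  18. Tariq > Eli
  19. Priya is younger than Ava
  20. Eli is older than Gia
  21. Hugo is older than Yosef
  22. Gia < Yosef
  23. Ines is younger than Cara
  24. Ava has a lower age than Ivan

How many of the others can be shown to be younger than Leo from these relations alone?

4

From Leo the given relations immediately reach Ava, Ines.
From those, Priya, Xin — 4 in total.
No other element is forced below Leo by the given relations, so the count is 4.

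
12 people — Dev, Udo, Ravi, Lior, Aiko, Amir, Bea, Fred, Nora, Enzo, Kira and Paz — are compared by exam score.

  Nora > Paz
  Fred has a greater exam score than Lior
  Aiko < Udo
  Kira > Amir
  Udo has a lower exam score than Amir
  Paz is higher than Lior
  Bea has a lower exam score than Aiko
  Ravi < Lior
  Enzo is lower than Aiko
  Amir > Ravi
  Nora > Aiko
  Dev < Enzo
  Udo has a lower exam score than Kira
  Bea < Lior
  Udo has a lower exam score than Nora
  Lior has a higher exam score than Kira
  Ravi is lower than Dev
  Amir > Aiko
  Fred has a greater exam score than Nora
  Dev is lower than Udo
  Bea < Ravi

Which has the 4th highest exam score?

Lior

The consecutive relations fix a unique order: Bea < Ravi < Dev < Enzo < Aiko < Udo < Amir < Kira < Lior < Paz < Nora < Fred.
Counting 4 from the largest end gives Lior.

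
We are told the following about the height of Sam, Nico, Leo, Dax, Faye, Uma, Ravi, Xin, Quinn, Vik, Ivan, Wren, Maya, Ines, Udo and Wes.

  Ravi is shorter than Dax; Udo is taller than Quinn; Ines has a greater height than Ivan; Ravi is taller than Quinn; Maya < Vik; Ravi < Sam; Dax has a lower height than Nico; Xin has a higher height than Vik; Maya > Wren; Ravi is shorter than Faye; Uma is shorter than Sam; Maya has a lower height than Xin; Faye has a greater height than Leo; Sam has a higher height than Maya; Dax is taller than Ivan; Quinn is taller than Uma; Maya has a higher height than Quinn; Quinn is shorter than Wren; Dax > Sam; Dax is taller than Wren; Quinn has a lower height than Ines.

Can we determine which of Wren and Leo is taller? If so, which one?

Following every chain through Wren: above Wren we get Maya, Sam, Dax, Vik, Nico, Xin; below Wren we get Uma, Quinn.
Leo is not reached, and no chain runs the other way from Leo to Wren.
So the given relations leave the order of Wren and Leo undetermined.

undetermined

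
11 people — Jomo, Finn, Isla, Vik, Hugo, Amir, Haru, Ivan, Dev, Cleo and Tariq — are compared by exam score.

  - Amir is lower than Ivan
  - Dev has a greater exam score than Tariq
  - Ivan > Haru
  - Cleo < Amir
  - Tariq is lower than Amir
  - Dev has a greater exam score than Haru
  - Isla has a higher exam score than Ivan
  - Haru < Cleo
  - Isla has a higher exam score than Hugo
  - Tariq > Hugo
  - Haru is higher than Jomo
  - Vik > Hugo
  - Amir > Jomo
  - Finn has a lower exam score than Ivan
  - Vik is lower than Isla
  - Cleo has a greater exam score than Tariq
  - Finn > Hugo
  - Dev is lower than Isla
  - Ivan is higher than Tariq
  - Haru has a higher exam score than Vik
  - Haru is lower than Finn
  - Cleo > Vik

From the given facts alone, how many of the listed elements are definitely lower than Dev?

5

Directly below Dev: Tariq, Haru.
One step further: Hugo, Vik, Jomo (5 so far).
Nothing else is reachable below Dev; 5 in all.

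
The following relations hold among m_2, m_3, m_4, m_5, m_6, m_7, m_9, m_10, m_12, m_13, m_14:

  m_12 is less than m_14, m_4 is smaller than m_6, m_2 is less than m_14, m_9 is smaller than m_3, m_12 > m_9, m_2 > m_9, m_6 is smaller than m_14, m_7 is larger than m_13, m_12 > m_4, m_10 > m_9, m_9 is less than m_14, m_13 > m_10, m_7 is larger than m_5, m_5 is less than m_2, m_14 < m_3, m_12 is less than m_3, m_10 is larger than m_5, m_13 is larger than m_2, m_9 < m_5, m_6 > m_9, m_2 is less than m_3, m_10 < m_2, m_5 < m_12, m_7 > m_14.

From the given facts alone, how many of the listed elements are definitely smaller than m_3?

From m_3 the given relations immediately reach m_9, m_2, m_12, m_14.
From those, m_4, m_5, m_10, m_6 — 8 in total.
Nothing else is reachable below m_3; 8 in all.

8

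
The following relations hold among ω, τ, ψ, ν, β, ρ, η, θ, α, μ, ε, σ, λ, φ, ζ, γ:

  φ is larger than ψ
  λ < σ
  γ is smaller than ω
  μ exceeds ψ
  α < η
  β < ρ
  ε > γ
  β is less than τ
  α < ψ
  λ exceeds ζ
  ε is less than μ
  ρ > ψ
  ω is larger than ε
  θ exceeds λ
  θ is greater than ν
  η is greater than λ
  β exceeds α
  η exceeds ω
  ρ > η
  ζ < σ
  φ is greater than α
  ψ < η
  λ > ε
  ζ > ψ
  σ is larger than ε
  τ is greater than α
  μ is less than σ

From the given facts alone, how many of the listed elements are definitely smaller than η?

Directly below η: α, ψ, λ, ω.
One step further: γ, ζ, ε (7 so far).
Nothing else is reachable below η; 7 in all.

7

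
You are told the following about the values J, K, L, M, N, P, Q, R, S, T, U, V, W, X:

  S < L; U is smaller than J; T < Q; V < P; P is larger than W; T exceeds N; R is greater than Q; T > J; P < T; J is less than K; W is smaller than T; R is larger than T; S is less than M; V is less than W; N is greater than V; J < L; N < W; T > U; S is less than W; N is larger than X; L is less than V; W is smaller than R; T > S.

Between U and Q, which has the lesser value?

Link the given pairs in sequence: U < J; J < L; L < V; V < N; N < W; W < P; P < T; T < Q.
Together: U < J < L < V < N < W < P < T < Q.
So U < Q; U is the smaller of the two.

U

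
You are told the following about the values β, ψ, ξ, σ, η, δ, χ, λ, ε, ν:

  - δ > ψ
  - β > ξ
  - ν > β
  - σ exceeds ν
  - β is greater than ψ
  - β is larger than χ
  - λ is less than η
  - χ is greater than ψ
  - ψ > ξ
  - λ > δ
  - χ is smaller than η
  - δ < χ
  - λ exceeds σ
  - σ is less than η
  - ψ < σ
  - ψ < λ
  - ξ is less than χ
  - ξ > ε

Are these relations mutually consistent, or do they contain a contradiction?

consistent

Every relation is compatible with ε < ξ < ψ < δ < χ < β < ν < σ < λ < η; the set is consistent.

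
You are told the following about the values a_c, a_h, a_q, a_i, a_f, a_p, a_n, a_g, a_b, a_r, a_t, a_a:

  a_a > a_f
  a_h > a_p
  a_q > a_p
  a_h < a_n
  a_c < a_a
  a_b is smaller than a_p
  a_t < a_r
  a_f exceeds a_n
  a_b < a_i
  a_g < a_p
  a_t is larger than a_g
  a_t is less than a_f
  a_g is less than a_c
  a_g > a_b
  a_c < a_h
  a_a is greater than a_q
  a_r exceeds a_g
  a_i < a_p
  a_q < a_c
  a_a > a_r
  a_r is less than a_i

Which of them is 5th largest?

a_c

Chaining the given pairs: a_b < a_g < a_t < a_r < a_i < a_p < a_q < a_c < a_h < a_n < a_f < a_a.
The 5th largest is a_c.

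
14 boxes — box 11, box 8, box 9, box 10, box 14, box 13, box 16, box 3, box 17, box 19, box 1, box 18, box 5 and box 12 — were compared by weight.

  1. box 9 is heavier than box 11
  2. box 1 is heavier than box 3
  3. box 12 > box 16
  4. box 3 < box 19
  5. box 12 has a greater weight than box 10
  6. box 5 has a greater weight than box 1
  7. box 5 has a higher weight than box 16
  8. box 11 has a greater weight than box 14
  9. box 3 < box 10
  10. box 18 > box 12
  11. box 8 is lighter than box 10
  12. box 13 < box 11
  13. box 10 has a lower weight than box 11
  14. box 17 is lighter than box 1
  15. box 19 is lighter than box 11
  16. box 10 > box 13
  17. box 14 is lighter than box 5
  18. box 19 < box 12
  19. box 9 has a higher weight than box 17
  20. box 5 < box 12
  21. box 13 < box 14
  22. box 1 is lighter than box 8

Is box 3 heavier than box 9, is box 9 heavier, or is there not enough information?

box 9

box 3 < box 1 < box 8 < box 10 < box 11 < box 9, by transitivity through box 1, box 8, box 10, box 11.
So box 9 is heavier.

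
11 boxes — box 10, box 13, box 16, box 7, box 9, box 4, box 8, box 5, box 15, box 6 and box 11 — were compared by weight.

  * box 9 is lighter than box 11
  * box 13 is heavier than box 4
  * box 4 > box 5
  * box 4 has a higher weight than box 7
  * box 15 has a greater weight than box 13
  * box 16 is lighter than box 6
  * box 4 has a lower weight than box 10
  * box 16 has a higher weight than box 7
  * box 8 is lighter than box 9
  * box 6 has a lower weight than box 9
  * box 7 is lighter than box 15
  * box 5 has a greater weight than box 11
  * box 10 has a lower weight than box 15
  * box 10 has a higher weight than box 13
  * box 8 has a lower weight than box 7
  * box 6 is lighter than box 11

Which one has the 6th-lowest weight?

box 11

The consecutive relations fix a unique order: box 8 < box 7 < box 16 < box 6 < box 9 < box 11 < box 5 < box 4 < box 13 < box 10 < box 15.
The 6th smallest is box 11.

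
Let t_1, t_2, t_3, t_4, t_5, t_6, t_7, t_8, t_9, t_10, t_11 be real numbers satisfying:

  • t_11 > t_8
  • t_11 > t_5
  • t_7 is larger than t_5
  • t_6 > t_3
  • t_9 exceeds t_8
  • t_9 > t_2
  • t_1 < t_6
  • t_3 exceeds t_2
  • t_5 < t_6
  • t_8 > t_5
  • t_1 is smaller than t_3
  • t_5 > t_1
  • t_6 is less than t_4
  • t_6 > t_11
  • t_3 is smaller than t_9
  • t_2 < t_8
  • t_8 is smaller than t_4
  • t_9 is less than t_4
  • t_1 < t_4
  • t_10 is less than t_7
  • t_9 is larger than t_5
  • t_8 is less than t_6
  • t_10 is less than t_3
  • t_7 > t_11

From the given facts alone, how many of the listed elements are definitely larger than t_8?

Directly above t_8: t_11, t_9, t_6, t_4.
One step further: t_7 (5 so far).
Nothing else is reachable above t_8; 5 in all.

5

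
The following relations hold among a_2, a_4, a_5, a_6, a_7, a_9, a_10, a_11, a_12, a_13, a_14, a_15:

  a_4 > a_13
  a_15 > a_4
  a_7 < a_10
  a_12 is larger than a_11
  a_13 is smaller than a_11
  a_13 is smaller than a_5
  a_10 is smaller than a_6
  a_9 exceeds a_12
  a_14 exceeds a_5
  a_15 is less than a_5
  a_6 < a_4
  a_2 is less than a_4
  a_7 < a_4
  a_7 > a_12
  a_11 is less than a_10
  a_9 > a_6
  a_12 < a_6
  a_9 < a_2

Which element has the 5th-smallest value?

a_10

The consecutive relations fix a unique order: a_13 < a_11 < a_12 < a_7 < a_10 < a_6 < a_9 < a_2 < a_4 < a_15 < a_5 < a_14.
The 5th smallest is a_10.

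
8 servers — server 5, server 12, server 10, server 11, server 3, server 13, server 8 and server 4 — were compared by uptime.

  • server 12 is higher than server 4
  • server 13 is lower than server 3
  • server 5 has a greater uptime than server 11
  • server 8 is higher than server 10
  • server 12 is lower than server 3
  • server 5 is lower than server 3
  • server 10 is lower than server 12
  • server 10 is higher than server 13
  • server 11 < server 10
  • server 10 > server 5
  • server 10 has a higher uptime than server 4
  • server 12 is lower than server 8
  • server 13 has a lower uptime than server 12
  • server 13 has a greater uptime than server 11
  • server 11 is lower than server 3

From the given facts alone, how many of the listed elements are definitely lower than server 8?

6

Directly below server 8: server 10, server 12.
One step further: server 11, server 5, server 4, server 13 (6 so far).
Nothing else is reachable below server 8; 6 in all.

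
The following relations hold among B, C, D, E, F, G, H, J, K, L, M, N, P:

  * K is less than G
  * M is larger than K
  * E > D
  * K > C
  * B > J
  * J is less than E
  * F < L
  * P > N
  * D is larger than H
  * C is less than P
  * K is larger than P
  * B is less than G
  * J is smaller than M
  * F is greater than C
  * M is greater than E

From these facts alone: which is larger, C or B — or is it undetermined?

Following every chain through C: above C we get P, K, F, L, G, M.
B is not reached, and no chain runs the other way from B to C.
So the given relations leave the order of C and B undetermined.

undetermined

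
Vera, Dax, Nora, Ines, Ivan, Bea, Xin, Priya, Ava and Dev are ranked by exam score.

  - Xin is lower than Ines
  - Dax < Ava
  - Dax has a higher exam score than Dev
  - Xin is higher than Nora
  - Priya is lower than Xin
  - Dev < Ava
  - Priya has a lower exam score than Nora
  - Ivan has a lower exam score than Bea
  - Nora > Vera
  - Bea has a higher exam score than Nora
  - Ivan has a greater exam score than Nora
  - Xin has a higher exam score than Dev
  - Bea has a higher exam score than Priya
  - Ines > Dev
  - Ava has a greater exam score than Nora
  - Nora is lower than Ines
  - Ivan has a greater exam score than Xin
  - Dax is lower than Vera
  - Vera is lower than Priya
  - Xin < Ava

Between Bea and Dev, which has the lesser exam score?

Chaining the given relations: Dev < Dax < Vera < Priya < Nora < Xin < Ivan < Bea.
So Dev < Bea; Dev is the lower of the two.

Dev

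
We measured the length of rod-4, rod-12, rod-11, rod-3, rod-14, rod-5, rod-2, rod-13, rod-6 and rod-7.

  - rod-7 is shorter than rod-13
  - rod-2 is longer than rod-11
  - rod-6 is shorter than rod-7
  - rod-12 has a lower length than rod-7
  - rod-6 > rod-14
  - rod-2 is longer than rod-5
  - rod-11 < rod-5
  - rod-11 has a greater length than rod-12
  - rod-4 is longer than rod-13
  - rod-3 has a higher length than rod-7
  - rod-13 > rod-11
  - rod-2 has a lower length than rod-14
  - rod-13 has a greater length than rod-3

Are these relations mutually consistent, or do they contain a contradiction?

The single ordering rod-12 < rod-11 < rod-5 < rod-2 < rod-14 < rod-6 < rod-7 < rod-3 < rod-13 < rod-4 satisfies every listed relation, so no contradiction arises.

consistent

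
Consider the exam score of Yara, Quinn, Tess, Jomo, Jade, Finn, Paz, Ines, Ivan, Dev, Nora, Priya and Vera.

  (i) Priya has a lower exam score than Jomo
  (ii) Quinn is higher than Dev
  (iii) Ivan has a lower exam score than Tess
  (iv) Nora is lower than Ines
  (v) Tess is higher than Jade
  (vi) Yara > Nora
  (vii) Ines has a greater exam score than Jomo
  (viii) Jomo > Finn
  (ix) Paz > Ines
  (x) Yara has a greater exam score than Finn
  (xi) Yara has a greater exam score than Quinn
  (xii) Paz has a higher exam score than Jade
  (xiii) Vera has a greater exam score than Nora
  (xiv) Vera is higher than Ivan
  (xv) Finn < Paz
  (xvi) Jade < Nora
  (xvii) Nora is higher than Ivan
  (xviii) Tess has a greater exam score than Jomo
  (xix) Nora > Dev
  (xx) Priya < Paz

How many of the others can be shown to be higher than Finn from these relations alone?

Directly above Finn: Jomo, Yara, Paz.
One step further: Ines, Tess (5 so far).
No other element is forced above Finn by the given relations, so the count is 5.

5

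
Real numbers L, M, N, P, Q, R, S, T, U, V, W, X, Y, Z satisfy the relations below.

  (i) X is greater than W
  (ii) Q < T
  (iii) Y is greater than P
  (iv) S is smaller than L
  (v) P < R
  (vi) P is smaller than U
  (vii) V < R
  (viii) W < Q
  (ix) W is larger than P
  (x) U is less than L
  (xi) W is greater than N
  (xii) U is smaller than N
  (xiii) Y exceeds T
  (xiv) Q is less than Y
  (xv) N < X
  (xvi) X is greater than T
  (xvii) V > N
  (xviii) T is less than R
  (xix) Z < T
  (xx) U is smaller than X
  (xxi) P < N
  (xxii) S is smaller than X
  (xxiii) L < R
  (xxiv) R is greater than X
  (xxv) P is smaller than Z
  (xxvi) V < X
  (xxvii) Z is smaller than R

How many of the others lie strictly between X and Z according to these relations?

1

Chaining upward from Z reaches: T, Y, R.
Chaining downward from X reaches: P, U, N, W, Q, S, T, V.
Strictly between Z and X are those in both lists: T — 1 element.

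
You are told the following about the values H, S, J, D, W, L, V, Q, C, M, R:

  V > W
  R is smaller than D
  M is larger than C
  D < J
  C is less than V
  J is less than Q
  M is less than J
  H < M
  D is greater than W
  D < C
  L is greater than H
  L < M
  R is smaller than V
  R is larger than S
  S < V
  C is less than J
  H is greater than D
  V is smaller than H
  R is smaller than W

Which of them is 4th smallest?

D

Piecing the relations together gives one ordering: S < R < W < D < C < V < H < L < M < J < Q.
Counting 4 from the smallest end gives D.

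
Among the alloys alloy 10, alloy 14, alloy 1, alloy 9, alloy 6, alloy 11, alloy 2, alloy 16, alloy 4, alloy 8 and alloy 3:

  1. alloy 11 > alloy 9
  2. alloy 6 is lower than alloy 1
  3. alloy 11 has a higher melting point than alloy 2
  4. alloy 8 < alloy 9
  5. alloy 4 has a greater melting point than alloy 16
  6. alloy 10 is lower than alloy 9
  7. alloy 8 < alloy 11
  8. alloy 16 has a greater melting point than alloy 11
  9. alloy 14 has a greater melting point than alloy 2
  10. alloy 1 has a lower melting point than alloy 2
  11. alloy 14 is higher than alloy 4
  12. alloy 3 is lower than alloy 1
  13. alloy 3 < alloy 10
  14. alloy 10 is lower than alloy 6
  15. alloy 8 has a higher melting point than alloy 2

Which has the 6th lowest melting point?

alloy 8

Piecing the relations together gives one ordering: alloy 3 < alloy 10 < alloy 6 < alloy 1 < alloy 2 < alloy 8 < alloy 9 < alloy 11 < alloy 16 < alloy 4 < alloy 14.
The 6th smallest is alloy 8.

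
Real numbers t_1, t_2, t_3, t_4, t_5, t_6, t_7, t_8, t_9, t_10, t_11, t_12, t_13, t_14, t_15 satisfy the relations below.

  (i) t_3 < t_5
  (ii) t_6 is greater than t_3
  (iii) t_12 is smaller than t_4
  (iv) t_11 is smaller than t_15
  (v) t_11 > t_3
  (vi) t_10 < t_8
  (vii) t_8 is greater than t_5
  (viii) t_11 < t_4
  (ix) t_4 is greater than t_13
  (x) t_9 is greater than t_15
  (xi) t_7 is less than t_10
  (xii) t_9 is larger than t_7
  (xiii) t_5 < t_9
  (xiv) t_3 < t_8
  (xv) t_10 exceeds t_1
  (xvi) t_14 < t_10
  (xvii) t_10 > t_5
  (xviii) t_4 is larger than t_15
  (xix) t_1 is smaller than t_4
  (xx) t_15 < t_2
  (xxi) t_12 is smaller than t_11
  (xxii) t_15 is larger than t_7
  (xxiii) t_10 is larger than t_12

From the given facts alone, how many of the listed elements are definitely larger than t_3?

The elements the relations force above t_3 are t_6, t_5, t_11, t_15, t_4, t_9, t_10, t_8, t_2 — no chain reaches any other.
That is 9.

9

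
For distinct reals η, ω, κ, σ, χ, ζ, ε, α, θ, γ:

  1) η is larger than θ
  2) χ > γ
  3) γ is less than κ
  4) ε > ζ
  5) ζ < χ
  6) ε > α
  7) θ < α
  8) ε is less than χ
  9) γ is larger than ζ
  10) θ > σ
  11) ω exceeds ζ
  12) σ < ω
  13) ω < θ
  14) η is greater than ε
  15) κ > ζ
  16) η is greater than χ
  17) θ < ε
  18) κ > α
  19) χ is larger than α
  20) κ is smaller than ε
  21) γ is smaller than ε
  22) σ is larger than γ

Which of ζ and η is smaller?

ζ

ζ < γ and γ < σ give ζ < σ.
Then σ < ω extends the chain to ω.
With ω < θ: ζ < γ < σ < ω < θ.
With θ < α: ζ < γ < σ < ω < θ < α.
With α < κ: ζ < γ < σ < ω < θ < α < κ.
With κ < ε: ζ < γ < σ < ω < θ < α < κ < ε.
With ε < χ: ζ < γ < σ < ω < θ < α < κ < ε < χ.
Then χ < η extends the chain to η.
So ζ < η; ζ is the smaller of the two.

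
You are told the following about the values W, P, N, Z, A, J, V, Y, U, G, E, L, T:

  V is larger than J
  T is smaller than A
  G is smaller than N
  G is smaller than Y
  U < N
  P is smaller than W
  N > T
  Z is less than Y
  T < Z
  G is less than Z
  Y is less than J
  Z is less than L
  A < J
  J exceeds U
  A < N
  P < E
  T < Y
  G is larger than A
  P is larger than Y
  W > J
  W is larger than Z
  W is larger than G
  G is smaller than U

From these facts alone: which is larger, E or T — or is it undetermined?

E

Link the given pairs in sequence: T < A; A < G; G < Z; Z < Y; Y < P; P < E.
Together: T < A < G < Z < Y < P < E.
So E is larger.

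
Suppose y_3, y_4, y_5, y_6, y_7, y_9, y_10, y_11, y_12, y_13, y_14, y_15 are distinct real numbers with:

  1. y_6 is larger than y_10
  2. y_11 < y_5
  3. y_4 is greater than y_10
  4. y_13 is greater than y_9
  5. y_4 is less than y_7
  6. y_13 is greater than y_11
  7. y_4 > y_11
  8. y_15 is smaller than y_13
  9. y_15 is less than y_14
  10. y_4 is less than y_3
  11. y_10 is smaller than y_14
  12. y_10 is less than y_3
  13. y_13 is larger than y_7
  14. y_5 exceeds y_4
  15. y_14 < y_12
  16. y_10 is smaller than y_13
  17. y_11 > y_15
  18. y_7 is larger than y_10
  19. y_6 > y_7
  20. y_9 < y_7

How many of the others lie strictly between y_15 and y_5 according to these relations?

2

Chaining upward from y_15 reaches: y_11, y_4, y_7, y_13, y_3, y_14, y_6, y_12.
Chaining downward from y_5 reaches: y_10, y_11, y_4.
Strictly between y_15 and y_5 are those in both lists: y_11, y_4 — 2 elements.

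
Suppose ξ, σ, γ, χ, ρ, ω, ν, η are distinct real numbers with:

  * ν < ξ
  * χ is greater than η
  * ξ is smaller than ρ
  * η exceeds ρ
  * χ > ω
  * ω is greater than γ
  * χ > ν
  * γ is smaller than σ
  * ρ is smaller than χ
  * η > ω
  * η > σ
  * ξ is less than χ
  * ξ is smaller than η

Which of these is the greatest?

χ

Chaining downward from χ: directly below it, ω, ν, ξ, ρ, η; then γ, σ.
That covers every other element, and nothing is given above χ, so χ is the greatest.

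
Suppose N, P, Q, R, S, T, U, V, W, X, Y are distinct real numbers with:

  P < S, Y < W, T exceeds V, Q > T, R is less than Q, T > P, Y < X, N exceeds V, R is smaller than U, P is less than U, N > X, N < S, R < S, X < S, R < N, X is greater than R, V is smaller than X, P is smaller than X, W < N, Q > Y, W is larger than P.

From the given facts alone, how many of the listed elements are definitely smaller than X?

4

Directly below X: P, Y, V, R.
No other element is forced below X by the given relations, so the count is 4.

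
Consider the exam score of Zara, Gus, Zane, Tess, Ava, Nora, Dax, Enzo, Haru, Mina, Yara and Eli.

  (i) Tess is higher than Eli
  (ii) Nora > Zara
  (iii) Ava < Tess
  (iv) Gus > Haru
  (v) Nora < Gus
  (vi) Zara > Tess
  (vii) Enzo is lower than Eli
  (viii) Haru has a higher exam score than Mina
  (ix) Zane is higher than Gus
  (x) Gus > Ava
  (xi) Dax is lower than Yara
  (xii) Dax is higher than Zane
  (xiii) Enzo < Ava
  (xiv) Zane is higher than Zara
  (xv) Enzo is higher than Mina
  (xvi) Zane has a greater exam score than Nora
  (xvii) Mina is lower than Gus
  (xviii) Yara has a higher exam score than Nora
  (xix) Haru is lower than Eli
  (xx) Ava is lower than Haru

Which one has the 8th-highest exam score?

Eli

The consecutive relations fix a unique order: Mina < Enzo < Ava < Haru < Eli < Tess < Zara < Nora < Gus < Zane < Dax < Yara.
The 8th largest is Eli.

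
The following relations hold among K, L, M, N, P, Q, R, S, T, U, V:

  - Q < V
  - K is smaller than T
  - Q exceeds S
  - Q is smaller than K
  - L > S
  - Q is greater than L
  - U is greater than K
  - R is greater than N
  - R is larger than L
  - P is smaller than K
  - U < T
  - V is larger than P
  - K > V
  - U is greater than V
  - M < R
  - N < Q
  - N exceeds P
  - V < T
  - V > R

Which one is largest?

T

Chaining downward from T: directly below it, V, K, U; then P, Q, R; then M, S, N, L.
That covers every other element, and nothing is given above T, so T is the largest.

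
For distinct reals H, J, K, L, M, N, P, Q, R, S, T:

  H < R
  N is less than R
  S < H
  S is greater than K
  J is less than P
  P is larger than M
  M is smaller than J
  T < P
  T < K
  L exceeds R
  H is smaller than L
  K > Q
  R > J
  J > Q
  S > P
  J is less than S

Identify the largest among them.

L

Chaining downward from L: directly below it, H, R; then J, N, S; then M, Q, P, K; then T.
That covers every other element, and nothing is given above L, so L is the largest.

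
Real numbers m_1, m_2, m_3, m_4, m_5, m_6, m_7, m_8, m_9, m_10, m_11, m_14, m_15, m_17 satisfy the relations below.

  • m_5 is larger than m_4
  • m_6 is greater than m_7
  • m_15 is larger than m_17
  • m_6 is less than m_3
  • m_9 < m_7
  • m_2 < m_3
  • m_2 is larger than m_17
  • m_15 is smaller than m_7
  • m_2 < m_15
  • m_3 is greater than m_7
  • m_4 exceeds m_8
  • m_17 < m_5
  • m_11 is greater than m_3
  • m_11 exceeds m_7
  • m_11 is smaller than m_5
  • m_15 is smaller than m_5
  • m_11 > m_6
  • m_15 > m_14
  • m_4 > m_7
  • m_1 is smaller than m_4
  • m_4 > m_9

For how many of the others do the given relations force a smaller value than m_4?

The elements the relations force below m_4 are m_9, m_1, m_17, m_2, m_14, m_15, m_7, m_8 — no chain reaches any other.
That is 8.

8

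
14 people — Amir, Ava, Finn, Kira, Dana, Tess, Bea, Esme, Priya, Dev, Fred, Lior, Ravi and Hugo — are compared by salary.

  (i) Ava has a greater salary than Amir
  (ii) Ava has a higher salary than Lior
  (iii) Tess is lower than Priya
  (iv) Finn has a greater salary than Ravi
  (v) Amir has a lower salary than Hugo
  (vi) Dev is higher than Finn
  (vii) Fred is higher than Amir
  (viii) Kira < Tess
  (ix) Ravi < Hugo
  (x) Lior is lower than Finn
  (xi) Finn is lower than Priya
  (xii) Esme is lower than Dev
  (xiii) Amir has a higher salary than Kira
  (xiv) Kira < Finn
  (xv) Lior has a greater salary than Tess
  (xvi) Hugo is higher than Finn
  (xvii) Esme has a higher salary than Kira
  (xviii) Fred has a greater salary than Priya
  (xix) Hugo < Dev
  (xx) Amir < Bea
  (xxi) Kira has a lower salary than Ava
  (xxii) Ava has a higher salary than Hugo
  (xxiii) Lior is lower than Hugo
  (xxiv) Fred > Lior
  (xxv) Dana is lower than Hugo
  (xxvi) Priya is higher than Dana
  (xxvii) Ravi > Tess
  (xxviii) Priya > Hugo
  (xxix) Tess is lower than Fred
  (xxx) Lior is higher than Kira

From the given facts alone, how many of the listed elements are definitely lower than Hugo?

7

The elements the relations force below Hugo are Kira, Tess, Ravi, Amir, Lior, Dana, Finn — no chain reaches any other.
That is 7.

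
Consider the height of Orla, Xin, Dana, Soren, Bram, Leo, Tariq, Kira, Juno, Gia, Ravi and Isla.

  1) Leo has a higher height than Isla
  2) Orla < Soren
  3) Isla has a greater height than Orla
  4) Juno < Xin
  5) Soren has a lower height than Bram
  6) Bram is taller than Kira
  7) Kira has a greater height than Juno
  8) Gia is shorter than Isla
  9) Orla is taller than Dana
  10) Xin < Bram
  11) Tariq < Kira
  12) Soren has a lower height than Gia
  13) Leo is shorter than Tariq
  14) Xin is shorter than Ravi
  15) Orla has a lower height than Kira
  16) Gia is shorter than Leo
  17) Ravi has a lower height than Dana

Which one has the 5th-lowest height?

Orla

Piecing the relations together gives one ordering: Juno < Xin < Ravi < Dana < Orla < Soren < Gia < Isla < Leo < Tariq < Kira < Bram.
Counting 5 from the smallest end gives Orla.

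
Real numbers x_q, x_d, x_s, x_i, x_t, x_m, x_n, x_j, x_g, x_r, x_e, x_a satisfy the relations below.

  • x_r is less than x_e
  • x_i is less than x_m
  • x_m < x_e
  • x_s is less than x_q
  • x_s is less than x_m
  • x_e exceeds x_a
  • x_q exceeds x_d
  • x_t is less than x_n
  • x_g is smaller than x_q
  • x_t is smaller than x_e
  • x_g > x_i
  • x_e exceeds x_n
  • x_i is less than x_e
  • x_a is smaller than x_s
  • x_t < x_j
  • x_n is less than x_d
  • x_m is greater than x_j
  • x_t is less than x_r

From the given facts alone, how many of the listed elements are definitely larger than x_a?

4

The elements the relations force above x_a are x_s, x_m, x_q, x_e — no chain reaches any other.
That is 4.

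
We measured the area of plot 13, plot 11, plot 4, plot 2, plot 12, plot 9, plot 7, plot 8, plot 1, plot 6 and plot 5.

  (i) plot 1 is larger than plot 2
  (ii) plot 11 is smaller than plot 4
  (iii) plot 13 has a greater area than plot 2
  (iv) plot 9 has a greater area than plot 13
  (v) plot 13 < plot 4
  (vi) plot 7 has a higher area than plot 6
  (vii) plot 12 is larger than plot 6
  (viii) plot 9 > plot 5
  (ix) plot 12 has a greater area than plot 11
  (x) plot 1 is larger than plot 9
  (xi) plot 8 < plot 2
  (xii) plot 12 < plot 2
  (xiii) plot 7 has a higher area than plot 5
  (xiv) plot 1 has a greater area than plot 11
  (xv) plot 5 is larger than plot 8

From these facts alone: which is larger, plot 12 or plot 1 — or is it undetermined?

plot 1

plot 12 < plot 2 and plot 2 < plot 13 give plot 12 < plot 13.
With plot 13 < plot 9: plot 12 < plot 2 < plot 13 < plot 9.
With plot 9 < plot 1: plot 12 < plot 2 < plot 13 < plot 9 < plot 1.
So plot 1 is larger.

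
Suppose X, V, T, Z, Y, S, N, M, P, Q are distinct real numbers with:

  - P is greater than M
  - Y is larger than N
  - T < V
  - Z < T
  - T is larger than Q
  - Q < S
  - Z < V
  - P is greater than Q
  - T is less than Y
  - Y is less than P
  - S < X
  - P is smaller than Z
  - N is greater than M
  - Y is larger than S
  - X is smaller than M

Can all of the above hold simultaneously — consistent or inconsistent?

inconsistent

We have T < Y stated directly, yet also Y < P < Z < T by chaining the others — so Y < T. Contradiction.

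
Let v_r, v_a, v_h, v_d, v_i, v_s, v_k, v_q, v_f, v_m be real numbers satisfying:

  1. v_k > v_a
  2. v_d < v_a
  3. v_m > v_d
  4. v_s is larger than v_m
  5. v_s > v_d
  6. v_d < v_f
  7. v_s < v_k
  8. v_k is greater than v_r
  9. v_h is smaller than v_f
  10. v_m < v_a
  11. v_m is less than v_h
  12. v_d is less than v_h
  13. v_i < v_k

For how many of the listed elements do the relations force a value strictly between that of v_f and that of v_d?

Chaining upward from v_d reaches: v_m, v_s, v_a, v_h, v_k.
Chaining downward from v_f reaches: v_m, v_h.
Strictly between v_d and v_f are those in both lists: v_m, v_h — 2 elements.

2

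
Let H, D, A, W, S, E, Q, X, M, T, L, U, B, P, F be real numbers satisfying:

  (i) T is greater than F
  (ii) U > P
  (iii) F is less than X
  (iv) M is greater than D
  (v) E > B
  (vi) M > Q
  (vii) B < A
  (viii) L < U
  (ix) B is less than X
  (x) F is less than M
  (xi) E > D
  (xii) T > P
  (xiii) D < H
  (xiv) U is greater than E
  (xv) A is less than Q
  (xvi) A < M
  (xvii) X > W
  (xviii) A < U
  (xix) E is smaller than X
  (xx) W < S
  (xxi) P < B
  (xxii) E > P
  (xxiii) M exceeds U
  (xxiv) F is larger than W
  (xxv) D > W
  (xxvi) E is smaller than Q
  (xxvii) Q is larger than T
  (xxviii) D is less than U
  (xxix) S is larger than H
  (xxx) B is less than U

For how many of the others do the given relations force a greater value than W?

10

The elements the relations force above W are D, H, S, F, E, T, U, Q, X, M — no chain reaches any other.
That is 10.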